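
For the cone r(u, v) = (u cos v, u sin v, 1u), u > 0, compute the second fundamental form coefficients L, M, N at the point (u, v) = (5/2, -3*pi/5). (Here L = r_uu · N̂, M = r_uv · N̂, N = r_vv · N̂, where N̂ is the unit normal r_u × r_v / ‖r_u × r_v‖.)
L = 0;  M = 0;  N = 5*sqrt(2)/4

Compute the unit normal N̂(u, v) = (-sqrt(2)*u*cos(v)/(2*Abs(u)), -sqrt(2)*u*sin(v)/(2*Abs(u)), sqrt(2)*u/(2*Abs(u))), and the second partials r_uu, r_uv, r_vv. Take dot products:
  L(u, v) = r_uu · N̂ = 0,
  M(u, v) = r_uv · N̂ = 0,
  N(u, v) = r_vv · N̂ = sqrt(2)*u^2/(2*Abs(u)).
Evaluating at (u, v) = (5/2, -3*pi/5):
  L = 0, M = 0, N = 5*sqrt(2)/4.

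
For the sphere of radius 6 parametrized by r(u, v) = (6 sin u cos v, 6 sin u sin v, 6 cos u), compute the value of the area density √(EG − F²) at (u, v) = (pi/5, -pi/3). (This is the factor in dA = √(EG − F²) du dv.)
√(EG − F²)|_{(pi/5, -pi/3)} = 9*sqrt(10 - 2*sqrt(5))

E = 36, F = 0, G = 36*sin(u)^2, so EG − F² = 1296*sin(u)^2. Taking the positive square root: √(EG − F²) = 36*Abs(sin(u)). At (u, v) = (pi/5, -pi/3): 9*sqrt(10 - 2*sqrt(5)).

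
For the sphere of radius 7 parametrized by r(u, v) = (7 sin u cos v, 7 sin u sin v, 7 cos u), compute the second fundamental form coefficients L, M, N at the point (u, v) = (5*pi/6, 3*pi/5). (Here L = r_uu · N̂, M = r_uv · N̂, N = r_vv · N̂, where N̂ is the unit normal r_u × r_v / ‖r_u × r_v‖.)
L = -7;  M = 0;  N = -7/4

Compute the unit normal N̂(u, v) = (sin(u)^2*cos(v)/Abs(sin(u)), sin(u)^2*sin(v)/Abs(sin(u)), sin(2*u)/(2*Abs(sin(u)))), and the second partials r_uu, r_uv, r_vv. Take dot products:
  L(u, v) = r_uu · N̂ = -7*sin(u)/Abs(sin(u)),
  M(u, v) = r_uv · N̂ = 0,
  N(u, v) = r_vv · N̂ = -7*sin(u)^3/Abs(sin(u)).
Evaluating at (u, v) = (5*pi/6, 3*pi/5):
  L = -7, M = 0, N = -7/4.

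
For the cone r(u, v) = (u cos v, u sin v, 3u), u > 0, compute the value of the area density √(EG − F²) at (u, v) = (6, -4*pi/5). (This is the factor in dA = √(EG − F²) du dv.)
√(EG − F²)|_{(6, -4*pi/5)} = 6*sqrt(10)

E = 10, F = 0, G = u^2, so EG − F² = 10*u^2. Taking the positive square root: √(EG − F²) = sqrt(10)*Abs(u). At (u, v) = (6, -4*pi/5): 6*sqrt(10).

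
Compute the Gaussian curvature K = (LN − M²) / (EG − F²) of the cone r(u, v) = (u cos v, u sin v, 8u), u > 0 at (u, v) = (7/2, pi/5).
K = 0

Coefficients of the first fundamental form: E = 65, F = 0, G = u^2.
Coefficients of the second fundamental form: L = 0, M = 0, N = 8*sqrt(65)*u^2/(65*Abs(u)).
Assemble K = (LN − M²)/(EG − F²) = 0. At (u, v) = (7/2, pi/5): K = 0.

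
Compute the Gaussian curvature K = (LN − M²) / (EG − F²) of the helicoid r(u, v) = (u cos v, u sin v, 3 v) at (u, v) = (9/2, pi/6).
K = -16/1521

Coefficients of the first fundamental form: E = 1, F = 0, G = u^2 + 9.
Coefficients of the second fundamental form: L = 0, M = -3/sqrt(u^2 + 9), N = 0.
Assemble K = (LN − M²)/(EG − F²) = -9/(u^2 + 9)^2. At (u, v) = (9/2, pi/6): K = -16/1521.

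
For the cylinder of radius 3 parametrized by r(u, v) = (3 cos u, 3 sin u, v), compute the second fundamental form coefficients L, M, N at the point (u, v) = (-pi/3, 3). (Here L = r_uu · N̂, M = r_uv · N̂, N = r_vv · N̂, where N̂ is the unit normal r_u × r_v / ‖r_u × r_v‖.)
L = -3;  M = 0;  N = 0

Compute the unit normal N̂(u, v) = (cos(u), sin(u), 0), and the second partials r_uu, r_uv, r_vv. Take dot products:
  L(u, v) = r_uu · N̂ = -3,
  M(u, v) = r_uv · N̂ = 0,
  N(u, v) = r_vv · N̂ = 0.
Evaluating at (u, v) = (-pi/3, 3):
  L = -3, M = 0, N = 0.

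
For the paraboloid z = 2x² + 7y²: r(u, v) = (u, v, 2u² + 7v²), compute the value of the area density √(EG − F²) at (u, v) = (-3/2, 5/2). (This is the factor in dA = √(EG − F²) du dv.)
√(EG − F²)|_{(-3/2, 5/2)} = sqrt(1262)

E = 16*u^2 + 1, F = 56*u*v, G = 196*v^2 + 1, so EG − F² = 16*u^2 + 196*v^2 + 1. Taking the positive square root: √(EG − F²) = sqrt(16*u^2 + 196*v^2 + 1). At (u, v) = (-3/2, 5/2): sqrt(1262).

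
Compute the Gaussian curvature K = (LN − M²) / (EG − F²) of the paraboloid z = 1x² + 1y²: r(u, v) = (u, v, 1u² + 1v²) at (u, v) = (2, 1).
K = 4/441

Coefficients of the first fundamental form: E = 4*u^2 + 1, F = 4*u*v, G = 4*v^2 + 1.
Coefficients of the second fundamental form: L = 2/sqrt(4*u^2 + 4*v^2 + 1), M = 0, N = 2/sqrt(4*u^2 + 4*v^2 + 1).
Assemble K = (LN − M²)/(EG − F²) = 4/(16*u^4 + 32*u^2*v^2 + 8*u^2 + 16*v^4 + 8*v^2 + 1). At (u, v) = (2, 1): K = 4/441.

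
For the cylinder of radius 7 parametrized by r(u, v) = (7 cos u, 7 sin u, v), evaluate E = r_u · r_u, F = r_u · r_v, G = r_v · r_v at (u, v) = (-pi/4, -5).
E = 49;  F = 0;  G = 1

Partials: r_u = (-7*sin(u), 7*cos(u), 0), r_v = (0, 0, 1). As functions of (u, v):
  E = r_u · r_u = 49,
  F = r_u · r_v = 0,
  G = r_v · r_v = 1.
Evaluating at (u, v) = (-pi/4, -5): E = 49, F = 0, G = 1.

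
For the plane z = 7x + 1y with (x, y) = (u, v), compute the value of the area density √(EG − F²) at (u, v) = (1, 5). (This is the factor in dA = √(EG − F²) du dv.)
√(EG − F²)|_{(1, 5)} = sqrt(51)

E = 50, F = 7, G = 2, so EG − F² = 51. Taking the positive square root: √(EG − F²) = sqrt(51). At (u, v) = (1, 5): sqrt(51).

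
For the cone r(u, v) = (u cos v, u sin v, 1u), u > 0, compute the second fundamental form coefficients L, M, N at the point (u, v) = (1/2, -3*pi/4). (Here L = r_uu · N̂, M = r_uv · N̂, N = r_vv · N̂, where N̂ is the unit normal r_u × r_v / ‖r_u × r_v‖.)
L = 0;  M = 0;  N = sqrt(2)/4

Compute the unit normal N̂(u, v) = (-sqrt(2)*u*cos(v)/(2*Abs(u)), -sqrt(2)*u*sin(v)/(2*Abs(u)), sqrt(2)*u/(2*Abs(u))), and the second partials r_uu, r_uv, r_vv. Take dot products:
  L(u, v) = r_uu · N̂ = 0,
  M(u, v) = r_uv · N̂ = 0,
  N(u, v) = r_vv · N̂ = sqrt(2)*u^2/(2*Abs(u)).
Evaluating at (u, v) = (1/2, -3*pi/4):
  L = 0, M = 0, N = sqrt(2)/4.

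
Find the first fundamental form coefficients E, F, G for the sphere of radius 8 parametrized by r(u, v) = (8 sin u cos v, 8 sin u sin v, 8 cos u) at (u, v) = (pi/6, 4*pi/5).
E = 64;  F = 0;  G = 16

Partials: r_u = (8*cos(u)*cos(v), 8*sin(v)*cos(u), -8*sin(u)), r_v = (-8*sin(u)*sin(v), 8*sin(u)*cos(v), 0). As functions of (u, v):
  E = r_u · r_u = 64,
  F = r_u · r_v = 0,
  G = r_v · r_v = 64*sin(u)^2.
Evaluating at (u, v) = (pi/6, 4*pi/5): E = 64, F = 0, G = 16.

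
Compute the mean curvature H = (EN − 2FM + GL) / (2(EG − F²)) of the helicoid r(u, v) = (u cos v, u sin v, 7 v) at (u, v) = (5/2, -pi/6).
H = 0

With E = 1, F = 0, G = u^2 + 49, L = 0, M = -7/sqrt(u^2 + 49), N = 0, assemble
  H = (EN − 2FM + GL) / (2(EG − F²)) = 0.
At (u, v) = (5/2, -pi/6): H = 0.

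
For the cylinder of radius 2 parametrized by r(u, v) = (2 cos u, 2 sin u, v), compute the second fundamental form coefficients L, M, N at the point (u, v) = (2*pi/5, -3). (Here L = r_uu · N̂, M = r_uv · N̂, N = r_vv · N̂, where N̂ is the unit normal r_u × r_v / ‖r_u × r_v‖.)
L = -2;  M = 0;  N = 0

Compute the unit normal N̂(u, v) = (cos(u), sin(u), 0), and the second partials r_uu, r_uv, r_vv. Take dot products:
  L(u, v) = r_uu · N̂ = -2,
  M(u, v) = r_uv · N̂ = 0,
  N(u, v) = r_vv · N̂ = 0.
Evaluating at (u, v) = (2*pi/5, -3):
  L = -2, M = 0, N = 0.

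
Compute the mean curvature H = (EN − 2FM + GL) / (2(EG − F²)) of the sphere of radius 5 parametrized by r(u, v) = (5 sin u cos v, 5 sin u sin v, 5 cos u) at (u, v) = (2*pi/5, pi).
H = -1/5

With E = 25, F = 0, G = 25*sin(u)^2, L = -5*sin(u)/Abs(sin(u)), M = 0, N = -5*sin(u)^3/Abs(sin(u)), assemble
  H = (EN − 2FM + GL) / (2(EG − F²)) = -sin(u)/(5*Abs(sin(u))).
At (u, v) = (2*pi/5, pi): H = -1/5.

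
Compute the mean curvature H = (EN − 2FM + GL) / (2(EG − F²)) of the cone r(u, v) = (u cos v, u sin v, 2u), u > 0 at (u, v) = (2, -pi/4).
H = sqrt(5)/10

With E = 5, F = 0, G = u^2, L = 0, M = 0, N = 2*sqrt(5)*u^2/(5*Abs(u)), assemble
  H = (EN − 2FM + GL) / (2(EG − F²)) = sqrt(5)/(5*Abs(u)).
At (u, v) = (2, -pi/4): H = sqrt(5)/10.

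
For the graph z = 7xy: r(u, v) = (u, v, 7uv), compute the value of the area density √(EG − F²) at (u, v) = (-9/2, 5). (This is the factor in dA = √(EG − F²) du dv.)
√(EG − F²)|_{(-9/2, 5)} = sqrt(8873)/2

E = 49*v^2 + 1, F = 49*u*v, G = 49*u^2 + 1, so EG − F² = 49*u^2 + 49*v^2 + 1. Taking the positive square root: √(EG − F²) = sqrt(49*u^2 + 49*v^2 + 1). At (u, v) = (-9/2, 5): sqrt(8873)/2.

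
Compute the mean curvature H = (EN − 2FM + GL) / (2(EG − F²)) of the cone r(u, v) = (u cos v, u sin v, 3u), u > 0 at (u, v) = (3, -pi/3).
H = sqrt(10)/20

With E = 10, F = 0, G = u^2, L = 0, M = 0, N = 3*sqrt(10)*u^2/(10*Abs(u)), assemble
  H = (EN − 2FM + GL) / (2(EG − F²)) = 3*sqrt(10)/(20*Abs(u)).
At (u, v) = (3, -pi/3): H = sqrt(10)/20.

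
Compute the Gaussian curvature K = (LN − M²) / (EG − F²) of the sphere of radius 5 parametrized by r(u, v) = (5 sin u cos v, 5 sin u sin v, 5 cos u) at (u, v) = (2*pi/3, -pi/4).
K = 1/25

Coefficients of the first fundamental form: E = 25, F = 0, G = 25*sin(u)^2.
Coefficients of the second fundamental form: L = -5*sin(u)/Abs(sin(u)), M = 0, N = -5*sin(u)^3/Abs(sin(u)).
Assemble K = (LN − M²)/(EG − F²) = 1/25. At (u, v) = (2*pi/3, -pi/4): K = 1/25.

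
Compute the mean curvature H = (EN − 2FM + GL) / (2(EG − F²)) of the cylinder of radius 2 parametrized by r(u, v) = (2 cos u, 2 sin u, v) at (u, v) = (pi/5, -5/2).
H = -1/4

With E = 4, F = 0, G = 1, L = -2, M = 0, N = 0, assemble
  H = (EN − 2FM + GL) / (2(EG − F²)) = -1/4.
At (u, v) = (pi/5, -5/2): H = -1/4.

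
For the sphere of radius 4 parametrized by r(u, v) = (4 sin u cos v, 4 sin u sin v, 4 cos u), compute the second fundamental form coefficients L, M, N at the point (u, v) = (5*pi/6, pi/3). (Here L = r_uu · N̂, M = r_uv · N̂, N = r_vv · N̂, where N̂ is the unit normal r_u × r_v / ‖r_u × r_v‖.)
L = -4;  M = 0;  N = -1

Compute the unit normal N̂(u, v) = (sin(u)^2*cos(v)/Abs(sin(u)), sin(u)^2*sin(v)/Abs(sin(u)), sin(2*u)/(2*Abs(sin(u)))), and the second partials r_uu, r_uv, r_vv. Take dot products:
  L(u, v) = r_uu · N̂ = -4*sin(u)/Abs(sin(u)),
  M(u, v) = r_uv · N̂ = 0,
  N(u, v) = r_vv · N̂ = -4*sin(u)^3/Abs(sin(u)).
Evaluating at (u, v) = (5*pi/6, pi/3):
  L = -4, M = 0, N = -1.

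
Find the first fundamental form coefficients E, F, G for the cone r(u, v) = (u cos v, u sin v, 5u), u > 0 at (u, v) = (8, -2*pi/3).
E = 26;  F = 0;  G = 64

Partials: r_u = (cos(v), sin(v), 5), r_v = (-u*sin(v), u*cos(v), 0). As functions of (u, v):
  E = r_u · r_u = 26,
  F = r_u · r_v = 0,
  G = r_v · r_v = u^2.
Evaluating at (u, v) = (8, -2*pi/3): E = 26, F = 0, G = 64.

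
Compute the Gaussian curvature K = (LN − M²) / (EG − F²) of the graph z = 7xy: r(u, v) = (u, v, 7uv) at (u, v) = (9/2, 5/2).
K = -196/6754801

Coefficients of the first fundamental form: E = 49*v^2 + 1, F = 49*u*v, G = 49*u^2 + 1.
Coefficients of the second fundamental form: L = 0, M = 7/sqrt(49*u^2 + 49*v^2 + 1), N = 0.
Assemble K = (LN − M²)/(EG − F²) = -49/(2401*u^4 + 4802*u^2*v^2 + 98*u^2 + 2401*v^4 + 98*v^2 + 1). At (u, v) = (9/2, 5/2): K = -196/6754801.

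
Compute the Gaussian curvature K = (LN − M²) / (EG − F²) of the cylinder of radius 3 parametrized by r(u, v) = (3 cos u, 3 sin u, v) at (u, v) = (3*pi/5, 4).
K = 0

Coefficients of the first fundamental form: E = 9, F = 0, G = 1.
Coefficients of the second fundamental form: L = -3, M = 0, N = 0.
Assemble K = (LN − M²)/(EG − F²) = 0. At (u, v) = (3*pi/5, 4): K = 0.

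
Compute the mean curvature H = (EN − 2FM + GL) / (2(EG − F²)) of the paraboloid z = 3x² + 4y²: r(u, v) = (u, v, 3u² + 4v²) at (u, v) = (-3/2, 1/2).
H = 379*sqrt(2)/1372

With E = 36*u^2 + 1, F = 48*u*v, G = 64*v^2 + 1, L = 6/sqrt(36*u^2 + 64*v^2 + 1), M = 0, N = 8/sqrt(36*u^2 + 64*v^2 + 1), assemble
  H = (EN − 2FM + GL) / (2(EG − F²)) = (144*u^2 + 192*v^2 + 7)/(36*u^2 + 64*v^2 + 1)^(3/2).
At (u, v) = (-3/2, 1/2): H = 379*sqrt(2)/1372.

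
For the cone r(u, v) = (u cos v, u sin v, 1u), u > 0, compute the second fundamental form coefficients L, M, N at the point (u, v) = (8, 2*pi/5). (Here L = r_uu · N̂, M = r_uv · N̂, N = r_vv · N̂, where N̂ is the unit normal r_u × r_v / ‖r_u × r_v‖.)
L = 0;  M = 0;  N = 4*sqrt(2)

Compute the unit normal N̂(u, v) = (-sqrt(2)*u*cos(v)/(2*Abs(u)), -sqrt(2)*u*sin(v)/(2*Abs(u)), sqrt(2)*u/(2*Abs(u))), and the second partials r_uu, r_uv, r_vv. Take dot products:
  L(u, v) = r_uu · N̂ = 0,
  M(u, v) = r_uv · N̂ = 0,
  N(u, v) = r_vv · N̂ = sqrt(2)*u^2/(2*Abs(u)).
Evaluating at (u, v) = (8, 2*pi/5):
  L = 0, M = 0, N = 4*sqrt(2).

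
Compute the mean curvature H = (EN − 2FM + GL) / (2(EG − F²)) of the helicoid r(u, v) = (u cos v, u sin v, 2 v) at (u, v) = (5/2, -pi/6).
H = 0

With E = 1, F = 0, G = u^2 + 4, L = 0, M = -2/sqrt(u^2 + 4), N = 0, assemble
  H = (EN − 2FM + GL) / (2(EG − F²)) = 0.
At (u, v) = (5/2, -pi/6): H = 0.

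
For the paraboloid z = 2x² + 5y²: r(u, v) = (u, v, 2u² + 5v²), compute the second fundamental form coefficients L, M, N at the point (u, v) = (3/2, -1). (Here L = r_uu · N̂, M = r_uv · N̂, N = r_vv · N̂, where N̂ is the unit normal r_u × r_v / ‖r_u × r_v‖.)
L = 4*sqrt(137)/137;  M = 0;  N = 10*sqrt(137)/137

Compute the unit normal N̂(u, v) = (-4*u/sqrt(16*u^2 + 100*v^2 + 1), -10*v/sqrt(16*u^2 + 100*v^2 + 1), 1/sqrt(16*u^2 + 100*v^2 + 1)), and the second partials r_uu, r_uv, r_vv. Take dot products:
  L(u, v) = r_uu · N̂ = 4/sqrt(16*u^2 + 100*v^2 + 1),
  M(u, v) = r_uv · N̂ = 0,
  N(u, v) = r_vv · N̂ = 10/sqrt(16*u^2 + 100*v^2 + 1).
Evaluating at (u, v) = (3/2, -1):
  L = 4*sqrt(137)/137, M = 0, N = 10*sqrt(137)/137.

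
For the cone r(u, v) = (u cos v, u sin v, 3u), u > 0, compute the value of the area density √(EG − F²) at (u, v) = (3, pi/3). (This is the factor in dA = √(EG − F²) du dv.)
√(EG − F²)|_{(3, pi/3)} = 3*sqrt(10)

E = 10, F = 0, G = u^2, so EG − F² = 10*u^2. Taking the positive square root: √(EG − F²) = sqrt(10)*Abs(u). At (u, v) = (3, pi/3): 3*sqrt(10).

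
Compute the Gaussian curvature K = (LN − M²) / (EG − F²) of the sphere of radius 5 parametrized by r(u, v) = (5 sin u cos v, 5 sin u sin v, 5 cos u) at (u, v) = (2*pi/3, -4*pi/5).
K = 1/25

Coefficients of the first fundamental form: E = 25, F = 0, G = 25*sin(u)^2.
Coefficients of the second fundamental form: L = -5*sin(u)/Abs(sin(u)), M = 0, N = -5*sin(u)^3/Abs(sin(u)).
Assemble K = (LN − M²)/(EG − F²) = 1/25. At (u, v) = (2*pi/3, -4*pi/5): K = 1/25.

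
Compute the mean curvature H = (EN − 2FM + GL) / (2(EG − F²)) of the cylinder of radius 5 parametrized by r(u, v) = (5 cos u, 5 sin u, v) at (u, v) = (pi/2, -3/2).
H = -1/10

With E = 25, F = 0, G = 1, L = -5, M = 0, N = 0, assemble
  H = (EN − 2FM + GL) / (2(EG − F²)) = -1/10.
At (u, v) = (pi/2, -3/2): H = -1/10.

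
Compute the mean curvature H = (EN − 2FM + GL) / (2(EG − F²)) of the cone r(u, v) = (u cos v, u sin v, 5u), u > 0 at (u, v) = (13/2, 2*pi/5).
H = 5*sqrt(26)/338

With E = 26, F = 0, G = u^2, L = 0, M = 0, N = 5*sqrt(26)*u^2/(26*Abs(u)), assemble
  H = (EN − 2FM + GL) / (2(EG − F²)) = 5*sqrt(26)/(52*Abs(u)).
At (u, v) = (13/2, 2*pi/5): H = 5*sqrt(26)/338.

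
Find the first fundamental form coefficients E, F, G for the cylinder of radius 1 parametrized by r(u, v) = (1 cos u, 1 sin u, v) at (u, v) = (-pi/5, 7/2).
E = 1;  F = 0;  G = 1

Partials: r_u = (-sin(u), cos(u), 0), r_v = (0, 0, 1). As functions of (u, v):
  E = r_u · r_u = 1,
  F = r_u · r_v = 0,
  G = r_v · r_v = 1.
Evaluating at (u, v) = (-pi/5, 7/2): E = 1, F = 0, G = 1.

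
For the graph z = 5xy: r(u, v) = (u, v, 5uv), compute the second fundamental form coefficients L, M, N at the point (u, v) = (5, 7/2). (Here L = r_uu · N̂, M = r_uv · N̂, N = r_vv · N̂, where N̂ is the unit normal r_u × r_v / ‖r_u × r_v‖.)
L = 0;  M = 10*sqrt(3729)/3729;  N = 0

Compute the unit normal N̂(u, v) = (-5*v/sqrt(25*u^2 + 25*v^2 + 1), -5*u/sqrt(25*u^2 + 25*v^2 + 1), 1/sqrt(25*u^2 + 25*v^2 + 1)), and the second partials r_uu, r_uv, r_vv. Take dot products:
  L(u, v) = r_uu · N̂ = 0,
  M(u, v) = r_uv · N̂ = 5/sqrt(25*u^2 + 25*v^2 + 1),
  N(u, v) = r_vv · N̂ = 0.
Evaluating at (u, v) = (5, 7/2):
  L = 0, M = 10*sqrt(3729)/3729, N = 0.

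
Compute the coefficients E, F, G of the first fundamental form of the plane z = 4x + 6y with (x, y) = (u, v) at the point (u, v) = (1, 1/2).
E = 17;  F = 24;  G = 37

Partials: r_u = (1, 0, 4), r_v = (0, 1, 6). As functions of (u, v):
  E = r_u · r_u = 17,
  F = r_u · r_v = 24,
  G = r_v · r_v = 37.
Evaluating at (u, v) = (1, 1/2): E = 17, F = 24, G = 37.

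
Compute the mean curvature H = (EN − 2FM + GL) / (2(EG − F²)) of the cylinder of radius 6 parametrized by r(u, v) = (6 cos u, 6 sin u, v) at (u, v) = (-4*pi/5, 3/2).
H = -1/12

With E = 36, F = 0, G = 1, L = -6, M = 0, N = 0, assemble
  H = (EN − 2FM + GL) / (2(EG − F²)) = -1/12.
At (u, v) = (-4*pi/5, 3/2): H = -1/12.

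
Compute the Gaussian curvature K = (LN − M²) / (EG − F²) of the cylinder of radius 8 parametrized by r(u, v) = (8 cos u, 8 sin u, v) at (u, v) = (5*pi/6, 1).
K = 0

Coefficients of the first fundamental form: E = 64, F = 0, G = 1.
Coefficients of the second fundamental form: L = -8, M = 0, N = 0.
Assemble K = (LN − M²)/(EG − F²) = 0. At (u, v) = (5*pi/6, 1): K = 0.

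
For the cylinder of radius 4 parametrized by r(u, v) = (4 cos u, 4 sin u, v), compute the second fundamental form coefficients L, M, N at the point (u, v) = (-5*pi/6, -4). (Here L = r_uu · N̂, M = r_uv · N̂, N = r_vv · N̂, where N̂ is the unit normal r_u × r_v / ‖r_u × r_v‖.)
L = -4;  M = 0;  N = 0

Compute the unit normal N̂(u, v) = (cos(u), sin(u), 0), and the second partials r_uu, r_uv, r_vv. Take dot products:
  L(u, v) = r_uu · N̂ = -4,
  M(u, v) = r_uv · N̂ = 0,
  N(u, v) = r_vv · N̂ = 0.
Evaluating at (u, v) = (-5*pi/6, -4):
  L = -4, M = 0, N = 0.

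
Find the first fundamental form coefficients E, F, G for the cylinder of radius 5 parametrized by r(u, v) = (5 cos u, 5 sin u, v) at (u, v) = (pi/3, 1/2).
E = 25;  F = 0;  G = 1

Partials: r_u = (-5*sin(u), 5*cos(u), 0), r_v = (0, 0, 1). As functions of (u, v):
  E = r_u · r_u = 25,
  F = r_u · r_v = 0,
  G = r_v · r_v = 1.
Evaluating at (u, v) = (pi/3, 1/2): E = 25, F = 0, G = 1.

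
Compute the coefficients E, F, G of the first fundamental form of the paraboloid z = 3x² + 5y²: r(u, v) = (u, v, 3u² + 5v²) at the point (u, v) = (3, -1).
E = 325;  F = -180;  G = 101

Partials: r_u = (1, 0, 6*u), r_v = (0, 1, 10*v). As functions of (u, v):
  E = r_u · r_u = 36*u^2 + 1,
  F = r_u · r_v = 60*u*v,
  G = r_v · r_v = 100*v^2 + 1.
Evaluating at (u, v) = (3, -1): E = 325, F = -180, G = 101.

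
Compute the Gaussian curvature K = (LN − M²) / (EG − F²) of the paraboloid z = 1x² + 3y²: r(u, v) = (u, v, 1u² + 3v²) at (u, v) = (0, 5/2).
K = 3/12769

Coefficients of the first fundamental form: E = 4*u^2 + 1, F = 12*u*v, G = 36*v^2 + 1.
Coefficients of the second fundamental form: L = 2/sqrt(4*u^2 + 36*v^2 + 1), M = 0, N = 6/sqrt(4*u^2 + 36*v^2 + 1).
Assemble K = (LN − M²)/(EG − F²) = 12/(16*u^4 + 288*u^2*v^2 + 8*u^2 + 1296*v^4 + 72*v^2 + 1). At (u, v) = (0, 5/2): K = 3/12769.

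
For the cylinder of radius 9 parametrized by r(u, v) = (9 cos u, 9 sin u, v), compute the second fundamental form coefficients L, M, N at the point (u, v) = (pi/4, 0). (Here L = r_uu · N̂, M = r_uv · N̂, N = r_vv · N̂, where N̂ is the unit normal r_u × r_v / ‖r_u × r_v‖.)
L = -9;  M = 0;  N = 0

Compute the unit normal N̂(u, v) = (cos(u), sin(u), 0), and the second partials r_uu, r_uv, r_vv. Take dot products:
  L(u, v) = r_uu · N̂ = -9,
  M(u, v) = r_uv · N̂ = 0,
  N(u, v) = r_vv · N̂ = 0.
Evaluating at (u, v) = (pi/4, 0):
  L = -9, M = 0, N = 0.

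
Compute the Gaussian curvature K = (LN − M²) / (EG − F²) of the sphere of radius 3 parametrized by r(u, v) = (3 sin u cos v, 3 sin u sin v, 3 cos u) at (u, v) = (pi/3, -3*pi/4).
K = 1/9

Coefficients of the first fundamental form: E = 9, F = 0, G = 9*sin(u)^2.
Coefficients of the second fundamental form: L = -3*sin(u)/Abs(sin(u)), M = 0, N = -3*sin(u)^3/Abs(sin(u)).
Assemble K = (LN − M²)/(EG − F²) = 1/9. At (u, v) = (pi/3, -3*pi/4): K = 1/9.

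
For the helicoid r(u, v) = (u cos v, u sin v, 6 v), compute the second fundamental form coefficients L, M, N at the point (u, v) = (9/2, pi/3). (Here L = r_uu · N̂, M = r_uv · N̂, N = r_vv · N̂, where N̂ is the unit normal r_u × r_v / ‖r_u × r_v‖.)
L = 0;  M = -4/5;  N = 0

Compute the unit normal N̂(u, v) = (6*sin(v)/sqrt(u^2 + 36), -6*cos(v)/sqrt(u^2 + 36), u/sqrt(u^2 + 36)), and the second partials r_uu, r_uv, r_vv. Take dot products:
  L(u, v) = r_uu · N̂ = 0,
  M(u, v) = r_uv · N̂ = -6/sqrt(u^2 + 36),
  N(u, v) = r_vv · N̂ = 0.
Evaluating at (u, v) = (9/2, pi/3):
  L = 0, M = -4/5, N = 0.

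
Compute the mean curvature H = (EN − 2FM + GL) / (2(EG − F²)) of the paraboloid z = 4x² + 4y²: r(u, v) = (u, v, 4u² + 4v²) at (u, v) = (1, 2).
H = 1288*sqrt(321)/103041

With E = 64*u^2 + 1, F = 64*u*v, G = 64*v^2 + 1, L = 8/sqrt(64*u^2 + 64*v^2 + 1), M = 0, N = 8/sqrt(64*u^2 + 64*v^2 + 1), assemble
  H = (EN − 2FM + GL) / (2(EG − F²)) = 8*(32*u^2 + 32*v^2 + 1)/(64*u^2 + 64*v^2 + 1)^(3/2).
At (u, v) = (1, 2): H = 1288*sqrt(321)/103041.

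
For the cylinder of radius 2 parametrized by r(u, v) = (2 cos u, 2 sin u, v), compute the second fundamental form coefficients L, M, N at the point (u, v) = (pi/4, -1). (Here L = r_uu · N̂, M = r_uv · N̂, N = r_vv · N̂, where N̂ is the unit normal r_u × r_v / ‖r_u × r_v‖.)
L = -2;  M = 0;  N = 0

Compute the unit normal N̂(u, v) = (cos(u), sin(u), 0), and the second partials r_uu, r_uv, r_vv. Take dot products:
  L(u, v) = r_uu · N̂ = -2,
  M(u, v) = r_uv · N̂ = 0,
  N(u, v) = r_vv · N̂ = 0.
Evaluating at (u, v) = (pi/4, -1):
  L = -2, M = 0, N = 0.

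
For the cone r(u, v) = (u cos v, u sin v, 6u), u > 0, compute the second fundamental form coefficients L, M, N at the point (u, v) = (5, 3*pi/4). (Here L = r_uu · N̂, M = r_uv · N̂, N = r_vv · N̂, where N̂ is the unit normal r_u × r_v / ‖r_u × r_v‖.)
L = 0;  M = 0;  N = 30*sqrt(37)/37

Compute the unit normal N̂(u, v) = (-6*sqrt(37)*u*cos(v)/(37*Abs(u)), -6*sqrt(37)*u*sin(v)/(37*Abs(u)), sqrt(37)*u/(37*Abs(u))), and the second partials r_uu, r_uv, r_vv. Take dot products:
  L(u, v) = r_uu · N̂ = 0,
  M(u, v) = r_uv · N̂ = 0,
  N(u, v) = r_vv · N̂ = 6*sqrt(37)*u^2/(37*Abs(u)).
Evaluating at (u, v) = (5, 3*pi/4):
  L = 0, M = 0, N = 30*sqrt(37)/37.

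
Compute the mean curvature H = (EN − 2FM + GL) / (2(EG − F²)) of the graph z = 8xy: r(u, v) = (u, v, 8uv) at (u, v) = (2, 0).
H = 0

With E = 64*v^2 + 1, F = 64*u*v, G = 64*u^2 + 1, L = 0, M = 8/sqrt(64*u^2 + 64*v^2 + 1), N = 0, assemble
  H = (EN − 2FM + GL) / (2(EG − F²)) = -512*u*v/(64*u^2 + 64*v^2 + 1)^(3/2).
At (u, v) = (2, 0): H = 0.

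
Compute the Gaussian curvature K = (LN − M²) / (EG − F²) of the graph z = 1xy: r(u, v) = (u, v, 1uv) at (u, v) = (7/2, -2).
K = -16/4761

Coefficients of the first fundamental form: E = v^2 + 1, F = u*v, G = u^2 + 1.
Coefficients of the second fundamental form: L = 0, M = 1/sqrt(u^2 + v^2 + 1), N = 0.
Assemble K = (LN − M²)/(EG − F²) = 1/((u^2*v^2 - (u^2 + 1)*(v^2 + 1))*(u^2 + v^2 + 1)). At (u, v) = (7/2, -2): K = -16/4761.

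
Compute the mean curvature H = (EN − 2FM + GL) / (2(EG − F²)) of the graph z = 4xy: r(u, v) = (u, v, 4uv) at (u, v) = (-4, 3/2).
H = 384*sqrt(293)/85849

With E = 16*v^2 + 1, F = 16*u*v, G = 16*u^2 + 1, L = 0, M = 4/sqrt(16*u^2 + 16*v^2 + 1), N = 0, assemble
  H = (EN − 2FM + GL) / (2(EG − F²)) = -64*u*v/(16*u^2 + 16*v^2 + 1)^(3/2).
At (u, v) = (-4, 3/2): H = 384*sqrt(293)/85849.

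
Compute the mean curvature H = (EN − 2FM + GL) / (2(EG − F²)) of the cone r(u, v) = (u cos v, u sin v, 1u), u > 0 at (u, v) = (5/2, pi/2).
H = sqrt(2)/10

With E = 2, F = 0, G = u^2, L = 0, M = 0, N = sqrt(2)*u^2/(2*Abs(u)), assemble
  H = (EN − 2FM + GL) / (2(EG − F²)) = sqrt(2)/(4*Abs(u)).
At (u, v) = (5/2, pi/2): H = sqrt(2)/10.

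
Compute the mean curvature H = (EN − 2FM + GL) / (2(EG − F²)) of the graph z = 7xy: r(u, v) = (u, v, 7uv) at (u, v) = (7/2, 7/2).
H = -16807*sqrt(534)/3849606

With E = 49*v^2 + 1, F = 49*u*v, G = 49*u^2 + 1, L = 0, M = 7/sqrt(49*u^2 + 49*v^2 + 1), N = 0, assemble
  H = (EN − 2FM + GL) / (2(EG − F²)) = -343*u*v/(49*u^2 + 49*v^2 + 1)^(3/2).
At (u, v) = (7/2, 7/2): H = -16807*sqrt(534)/3849606.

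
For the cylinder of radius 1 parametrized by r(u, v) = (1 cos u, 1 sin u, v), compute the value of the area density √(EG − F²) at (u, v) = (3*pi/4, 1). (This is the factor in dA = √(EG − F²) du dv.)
√(EG − F²)|_{(3*pi/4, 1)} = 1

E = 1, F = 0, G = 1, so EG − F² = 1. Taking the positive square root: √(EG − F²) = 1. At (u, v) = (3*pi/4, 1): 1.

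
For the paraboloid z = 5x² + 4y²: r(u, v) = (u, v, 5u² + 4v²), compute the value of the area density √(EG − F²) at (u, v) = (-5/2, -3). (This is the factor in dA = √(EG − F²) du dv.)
√(EG − F²)|_{(-5/2, -3)} = sqrt(1202)

E = 100*u^2 + 1, F = 80*u*v, G = 64*v^2 + 1, so EG − F² = 100*u^2 + 64*v^2 + 1. Taking the positive square root: √(EG − F²) = sqrt(100*u^2 + 64*v^2 + 1). At (u, v) = (-5/2, -3): sqrt(1202).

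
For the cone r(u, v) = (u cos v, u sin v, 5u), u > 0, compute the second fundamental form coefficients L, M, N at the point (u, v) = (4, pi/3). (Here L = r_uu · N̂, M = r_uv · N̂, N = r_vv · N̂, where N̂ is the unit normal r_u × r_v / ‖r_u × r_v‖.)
L = 0;  M = 0;  N = 10*sqrt(26)/13

Compute the unit normal N̂(u, v) = (-5*sqrt(26)*u*cos(v)/(26*Abs(u)), -5*sqrt(26)*u*sin(v)/(26*Abs(u)), sqrt(26)*u/(26*Abs(u))), and the second partials r_uu, r_uv, r_vv. Take dot products:
  L(u, v) = r_uu · N̂ = 0,
  M(u, v) = r_uv · N̂ = 0,
  N(u, v) = r_vv · N̂ = 5*sqrt(26)*u^2/(26*Abs(u)).
Evaluating at (u, v) = (4, pi/3):
  L = 0, M = 0, N = 10*sqrt(26)/13.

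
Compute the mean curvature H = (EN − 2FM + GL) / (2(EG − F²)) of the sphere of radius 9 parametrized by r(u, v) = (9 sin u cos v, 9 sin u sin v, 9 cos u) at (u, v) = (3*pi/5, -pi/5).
H = -1/9

With E = 81, F = 0, G = 81*sin(u)^2, L = -9*sin(u)/Abs(sin(u)), M = 0, N = -9*sin(u)^3/Abs(sin(u)), assemble
  H = (EN − 2FM + GL) / (2(EG − F²)) = -sin(u)/(9*Abs(sin(u))).
At (u, v) = (3*pi/5, -pi/5): H = -1/9.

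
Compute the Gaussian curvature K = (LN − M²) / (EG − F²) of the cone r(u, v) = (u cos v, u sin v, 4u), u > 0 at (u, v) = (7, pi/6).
K = 0

Coefficients of the first fundamental form: E = 17, F = 0, G = u^2.
Coefficients of the second fundamental form: L = 0, M = 0, N = 4*sqrt(17)*u^2/(17*Abs(u)).
Assemble K = (LN − M²)/(EG − F²) = 0. At (u, v) = (7, pi/6): K = 0.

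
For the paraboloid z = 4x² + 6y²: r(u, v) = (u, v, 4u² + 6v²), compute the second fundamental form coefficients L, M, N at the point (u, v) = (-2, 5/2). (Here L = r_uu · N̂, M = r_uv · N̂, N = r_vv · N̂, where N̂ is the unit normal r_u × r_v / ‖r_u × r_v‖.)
L = 8*sqrt(1157)/1157;  M = 0;  N = 12*sqrt(1157)/1157

Compute the unit normal N̂(u, v) = (-8*u/sqrt(64*u^2 + 144*v^2 + 1), -12*v/sqrt(64*u^2 + 144*v^2 + 1), 1/sqrt(64*u^2 + 144*v^2 + 1)), and the second partials r_uu, r_uv, r_vv. Take dot products:
  L(u, v) = r_uu · N̂ = 8/sqrt(64*u^2 + 144*v^2 + 1),
  M(u, v) = r_uv · N̂ = 0,
  N(u, v) = r_vv · N̂ = 12/sqrt(64*u^2 + 144*v^2 + 1).
Evaluating at (u, v) = (-2, 5/2):
  L = 8*sqrt(1157)/1157, M = 0, N = 12*sqrt(1157)/1157.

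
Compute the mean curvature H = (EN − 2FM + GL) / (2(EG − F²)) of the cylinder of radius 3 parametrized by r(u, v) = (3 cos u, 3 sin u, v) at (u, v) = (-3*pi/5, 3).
H = -1/6

With E = 9, F = 0, G = 1, L = -3, M = 0, N = 0, assemble
  H = (EN − 2FM + GL) / (2(EG − F²)) = -1/6.
At (u, v) = (-3*pi/5, 3): H = -1/6.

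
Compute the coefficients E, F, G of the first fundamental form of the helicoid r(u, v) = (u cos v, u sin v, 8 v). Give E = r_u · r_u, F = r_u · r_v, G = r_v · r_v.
E = 1;  F = 0;  G = u^2 + 64

Compute partials: r_u = (cos(v), sin(v), 0), r_v = (-u*sin(v), u*cos(v), 8). Then
  E = r_u · r_u = 1,
  F = r_u · r_v = 0,
  G = r_v · r_v = u^2 + 64.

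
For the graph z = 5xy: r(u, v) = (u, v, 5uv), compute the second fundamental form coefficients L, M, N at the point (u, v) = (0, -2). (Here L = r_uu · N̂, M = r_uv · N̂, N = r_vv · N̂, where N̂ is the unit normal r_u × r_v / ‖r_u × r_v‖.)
L = 0;  M = 5*sqrt(101)/101;  N = 0

Compute the unit normal N̂(u, v) = (-5*v/sqrt(25*u^2 + 25*v^2 + 1), -5*u/sqrt(25*u^2 + 25*v^2 + 1), 1/sqrt(25*u^2 + 25*v^2 + 1)), and the second partials r_uu, r_uv, r_vv. Take dot products:
  L(u, v) = r_uu · N̂ = 0,
  M(u, v) = r_uv · N̂ = 5/sqrt(25*u^2 + 25*v^2 + 1),
  N(u, v) = r_vv · N̂ = 0.
Evaluating at (u, v) = (0, -2):
  L = 0, M = 5*sqrt(101)/101, N = 0.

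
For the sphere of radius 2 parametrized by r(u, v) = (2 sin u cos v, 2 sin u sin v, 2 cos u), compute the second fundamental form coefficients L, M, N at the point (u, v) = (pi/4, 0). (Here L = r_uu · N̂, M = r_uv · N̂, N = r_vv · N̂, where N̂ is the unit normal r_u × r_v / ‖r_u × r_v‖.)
L = -2;  M = 0;  N = -1

Compute the unit normal N̂(u, v) = (sin(u)^2*cos(v)/Abs(sin(u)), sin(u)^2*sin(v)/Abs(sin(u)), sin(2*u)/(2*Abs(sin(u)))), and the second partials r_uu, r_uv, r_vv. Take dot products:
  L(u, v) = r_uu · N̂ = -2*sin(u)/Abs(sin(u)),
  M(u, v) = r_uv · N̂ = 0,
  N(u, v) = r_vv · N̂ = -2*sin(u)^3/Abs(sin(u)).
Evaluating at (u, v) = (pi/4, 0):
  L = -2, M = 0, N = -1.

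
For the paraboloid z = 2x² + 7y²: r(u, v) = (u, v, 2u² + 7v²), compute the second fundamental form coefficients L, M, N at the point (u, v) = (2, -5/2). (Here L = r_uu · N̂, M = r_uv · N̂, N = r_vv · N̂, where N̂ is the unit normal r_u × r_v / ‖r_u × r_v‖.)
L = 2*sqrt(1290)/645;  M = 0;  N = 7*sqrt(1290)/645

Compute the unit normal N̂(u, v) = (-4*u/sqrt(16*u^2 + 196*v^2 + 1), -14*v/sqrt(16*u^2 + 196*v^2 + 1), 1/sqrt(16*u^2 + 196*v^2 + 1)), and the second partials r_uu, r_uv, r_vv. Take dot products:
  L(u, v) = r_uu · N̂ = 4/sqrt(16*u^2 + 196*v^2 + 1),
  M(u, v) = r_uv · N̂ = 0,
  N(u, v) = r_vv · N̂ = 14/sqrt(16*u^2 + 196*v^2 + 1).
Evaluating at (u, v) = (2, -5/2):
  L = 2*sqrt(1290)/645, M = 0, N = 7*sqrt(1290)/645.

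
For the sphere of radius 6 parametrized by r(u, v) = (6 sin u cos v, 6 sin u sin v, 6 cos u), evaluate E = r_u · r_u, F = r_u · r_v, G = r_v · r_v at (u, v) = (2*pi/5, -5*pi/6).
E = 36;  F = 0;  G = 9*sqrt(5)/2 + 45/2

Partials: r_u = (6*cos(u)*cos(v), 6*sin(v)*cos(u), -6*sin(u)), r_v = (-6*sin(u)*sin(v), 6*sin(u)*cos(v), 0). As functions of (u, v):
  E = r_u · r_u = 36,
  F = r_u · r_v = 0,
  G = r_v · r_v = 36*sin(u)^2.
Evaluating at (u, v) = (2*pi/5, -5*pi/6): E = 36, F = 0, G = 9*sqrt(5)/2 + 45/2.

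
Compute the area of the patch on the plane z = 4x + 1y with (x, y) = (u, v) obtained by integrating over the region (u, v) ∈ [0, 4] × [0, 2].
Area = 24*sqrt(2)

Area = ∫∫ √(EG − F²) du dv with √(EG − F²) = 3*sqrt(2). Integrating over [0, 4] × [0, 2] gives 24*sqrt(2).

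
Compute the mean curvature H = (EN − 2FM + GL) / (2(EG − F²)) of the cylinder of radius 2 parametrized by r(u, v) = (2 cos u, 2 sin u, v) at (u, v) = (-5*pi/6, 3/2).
H = -1/4

With E = 4, F = 0, G = 1, L = -2, M = 0, N = 0, assemble
  H = (EN − 2FM + GL) / (2(EG − F²)) = -1/4.
At (u, v) = (-5*pi/6, 3/2): H = -1/4.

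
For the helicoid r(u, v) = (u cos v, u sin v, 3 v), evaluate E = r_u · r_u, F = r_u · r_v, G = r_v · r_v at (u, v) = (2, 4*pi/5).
E = 1;  F = 0;  G = 13

Partials: r_u = (cos(v), sin(v), 0), r_v = (-u*sin(v), u*cos(v), 3). As functions of (u, v):
  E = r_u · r_u = 1,
  F = r_u · r_v = 0,
  G = r_v · r_v = u^2 + 9.
Evaluating at (u, v) = (2, 4*pi/5): E = 1, F = 0, G = 13.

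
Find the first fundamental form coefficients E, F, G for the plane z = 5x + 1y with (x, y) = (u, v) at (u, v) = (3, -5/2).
E = 26;  F = 5;  G = 2

Partials: r_u = (1, 0, 5), r_v = (0, 1, 1). As functions of (u, v):
  E = r_u · r_u = 26,
  F = r_u · r_v = 5,
  G = r_v · r_v = 2.
Evaluating at (u, v) = (3, -5/2): E = 26, F = 5, G = 2.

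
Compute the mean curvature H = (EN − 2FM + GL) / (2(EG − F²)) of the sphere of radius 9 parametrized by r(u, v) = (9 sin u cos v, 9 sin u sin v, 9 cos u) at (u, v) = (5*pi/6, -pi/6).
H = -1/9

With E = 81, F = 0, G = 81*sin(u)^2, L = -9*sin(u)/Abs(sin(u)), M = 0, N = -9*sin(u)^3/Abs(sin(u)), assemble
  H = (EN − 2FM + GL) / (2(EG − F²)) = -sin(u)/(9*Abs(sin(u))).
At (u, v) = (5*pi/6, -pi/6): H = -1/9.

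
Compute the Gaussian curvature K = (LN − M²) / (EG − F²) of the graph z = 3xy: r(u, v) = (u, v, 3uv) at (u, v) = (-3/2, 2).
K = -144/52441

Coefficients of the first fundamental form: E = 9*v^2 + 1, F = 9*u*v, G = 9*u^2 + 1.
Coefficients of the second fundamental form: L = 0, M = 3/sqrt(9*u^2 + 9*v^2 + 1), N = 0.
Assemble K = (LN − M²)/(EG − F²) = -9/(81*u^4 + 162*u^2*v^2 + 18*u^2 + 81*v^4 + 18*v^2 + 1). At (u, v) = (-3/2, 2): K = -144/52441.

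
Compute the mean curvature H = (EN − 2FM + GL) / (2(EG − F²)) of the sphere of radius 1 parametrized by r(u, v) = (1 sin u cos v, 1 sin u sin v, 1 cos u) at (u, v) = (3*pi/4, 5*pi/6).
H = -1

With E = 1, F = 0, G = sin(u)^2, L = -sin(u)/Abs(sin(u)), M = 0, N = -sin(u)^3/Abs(sin(u)), assemble
  H = (EN − 2FM + GL) / (2(EG − F²)) = -sin(u)/Abs(sin(u)).
At (u, v) = (3*pi/4, 5*pi/6): H = -1.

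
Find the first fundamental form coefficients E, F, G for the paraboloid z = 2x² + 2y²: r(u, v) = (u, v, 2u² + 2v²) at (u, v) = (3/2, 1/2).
E = 37;  F = 12;  G = 5

Partials: r_u = (1, 0, 4*u), r_v = (0, 1, 4*v). As functions of (u, v):
  E = r_u · r_u = 16*u^2 + 1,
  F = r_u · r_v = 16*u*v,
  G = r_v · r_v = 16*v^2 + 1.
Evaluating at (u, v) = (3/2, 1/2): E = 37, F = 12, G = 5.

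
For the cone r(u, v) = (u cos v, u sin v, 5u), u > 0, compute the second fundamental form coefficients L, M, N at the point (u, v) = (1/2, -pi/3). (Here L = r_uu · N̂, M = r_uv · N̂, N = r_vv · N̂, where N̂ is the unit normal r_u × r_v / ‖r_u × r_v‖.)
L = 0;  M = 0;  N = 5*sqrt(26)/52

Compute the unit normal N̂(u, v) = (-5*sqrt(26)*u*cos(v)/(26*Abs(u)), -5*sqrt(26)*u*sin(v)/(26*Abs(u)), sqrt(26)*u/(26*Abs(u))), and the second partials r_uu, r_uv, r_vv. Take dot products:
  L(u, v) = r_uu · N̂ = 0,
  M(u, v) = r_uv · N̂ = 0,
  N(u, v) = r_vv · N̂ = 5*sqrt(26)*u^2/(26*Abs(u)).
Evaluating at (u, v) = (1/2, -pi/3):
  L = 0, M = 0, N = 5*sqrt(26)/52.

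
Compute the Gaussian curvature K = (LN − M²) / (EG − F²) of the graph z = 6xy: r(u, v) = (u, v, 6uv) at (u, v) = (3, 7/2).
K = -9/146689

Coefficients of the first fundamental form: E = 36*v^2 + 1, F = 36*u*v, G = 36*u^2 + 1.
Coefficients of the second fundamental form: L = 0, M = 6/sqrt(36*u^2 + 36*v^2 + 1), N = 0.
Assemble K = (LN − M²)/(EG − F²) = -36/(1296*u^4 + 2592*u^2*v^2 + 72*u^2 + 1296*v^4 + 72*v^2 + 1). At (u, v) = (3, 7/2): K = -9/146689.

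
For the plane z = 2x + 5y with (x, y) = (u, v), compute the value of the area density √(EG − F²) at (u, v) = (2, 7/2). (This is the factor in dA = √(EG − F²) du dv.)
√(EG − F²)|_{(2, 7/2)} = sqrt(30)

E = 5, F = 10, G = 26, so EG − F² = 30. Taking the positive square root: √(EG − F²) = sqrt(30). At (u, v) = (2, 7/2): sqrt(30).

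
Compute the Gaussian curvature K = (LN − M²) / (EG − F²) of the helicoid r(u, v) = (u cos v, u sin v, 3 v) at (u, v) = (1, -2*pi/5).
K = -9/100

Coefficients of the first fundamental form: E = 1, F = 0, G = u^2 + 9.
Coefficients of the second fundamental form: L = 0, M = -3/sqrt(u^2 + 9), N = 0.
Assemble K = (LN − M²)/(EG − F²) = -9/(u^2 + 9)^2. At (u, v) = (1, -2*pi/5): K = -9/100.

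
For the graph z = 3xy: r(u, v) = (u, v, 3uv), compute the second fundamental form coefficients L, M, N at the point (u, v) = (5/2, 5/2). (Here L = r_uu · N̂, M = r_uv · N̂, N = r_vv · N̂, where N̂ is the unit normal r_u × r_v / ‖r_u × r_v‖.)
L = 0;  M = 3*sqrt(454)/227;  N = 0

Compute the unit normal N̂(u, v) = (-3*v/sqrt(9*u^2 + 9*v^2 + 1), -3*u/sqrt(9*u^2 + 9*v^2 + 1), 1/sqrt(9*u^2 + 9*v^2 + 1)), and the second partials r_uu, r_uv, r_vv. Take dot products:
  L(u, v) = r_uu · N̂ = 0,
  M(u, v) = r_uv · N̂ = 3/sqrt(9*u^2 + 9*v^2 + 1),
  N(u, v) = r_vv · N̂ = 0.
Evaluating at (u, v) = (5/2, 5/2):
  L = 0, M = 3*sqrt(454)/227, N = 0.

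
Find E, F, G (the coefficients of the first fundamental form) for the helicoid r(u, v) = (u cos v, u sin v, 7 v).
E = 1;  F = 0;  G = u^2 + 49

Compute partials: r_u = (cos(v), sin(v), 0), r_v = (-u*sin(v), u*cos(v), 7). Then
  E = r_u · r_u = 1,
  F = r_u · r_v = 0,
  G = r_v · r_v = u^2 + 49.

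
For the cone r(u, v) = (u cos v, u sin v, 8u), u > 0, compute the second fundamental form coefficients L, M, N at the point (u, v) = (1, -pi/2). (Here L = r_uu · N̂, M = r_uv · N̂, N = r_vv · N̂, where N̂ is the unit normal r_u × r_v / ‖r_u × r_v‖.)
L = 0;  M = 0;  N = 8*sqrt(65)/65

Compute the unit normal N̂(u, v) = (-8*sqrt(65)*u*cos(v)/(65*Abs(u)), -8*sqrt(65)*u*sin(v)/(65*Abs(u)), sqrt(65)*u/(65*Abs(u))), and the second partials r_uu, r_uv, r_vv. Take dot products:
  L(u, v) = r_uu · N̂ = 0,
  M(u, v) = r_uv · N̂ = 0,
  N(u, v) = r_vv · N̂ = 8*sqrt(65)*u^2/(65*Abs(u)).
Evaluating at (u, v) = (1, -pi/2):
  L = 0, M = 0, N = 8*sqrt(65)/65.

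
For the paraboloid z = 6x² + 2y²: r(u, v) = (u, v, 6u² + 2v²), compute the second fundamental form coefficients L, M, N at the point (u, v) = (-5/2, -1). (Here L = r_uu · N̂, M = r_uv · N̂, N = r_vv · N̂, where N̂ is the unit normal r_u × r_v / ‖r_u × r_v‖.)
L = 12*sqrt(917)/917;  M = 0;  N = 4*sqrt(917)/917

Compute the unit normal N̂(u, v) = (-12*u/sqrt(144*u^2 + 16*v^2 + 1), -4*v/sqrt(144*u^2 + 16*v^2 + 1), 1/sqrt(144*u^2 + 16*v^2 + 1)), and the second partials r_uu, r_uv, r_vv. Take dot products:
  L(u, v) = r_uu · N̂ = 12/sqrt(144*u^2 + 16*v^2 + 1),
  M(u, v) = r_uv · N̂ = 0,
  N(u, v) = r_vv · N̂ = 4/sqrt(144*u^2 + 16*v^2 + 1).
Evaluating at (u, v) = (-5/2, -1):
  L = 12*sqrt(917)/917, M = 0, N = 4*sqrt(917)/917.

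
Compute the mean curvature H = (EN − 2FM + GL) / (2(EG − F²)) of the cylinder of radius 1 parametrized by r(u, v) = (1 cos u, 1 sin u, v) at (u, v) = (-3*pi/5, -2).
H = -1/2

With E = 1, F = 0, G = 1, L = -1, M = 0, N = 0, assemble
  H = (EN − 2FM + GL) / (2(EG − F²)) = -1/2.
At (u, v) = (-3*pi/5, -2): H = -1/2.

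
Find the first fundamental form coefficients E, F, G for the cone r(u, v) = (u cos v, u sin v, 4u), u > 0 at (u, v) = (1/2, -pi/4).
E = 17;  F = 0;  G = 1/4

Partials: r_u = (cos(v), sin(v), 4), r_v = (-u*sin(v), u*cos(v), 0). As functions of (u, v):
  E = r_u · r_u = 17,
  F = r_u · r_v = 0,
  G = r_v · r_v = u^2.
Evaluating at (u, v) = (1/2, -pi/4): E = 17, F = 0, G = 1/4.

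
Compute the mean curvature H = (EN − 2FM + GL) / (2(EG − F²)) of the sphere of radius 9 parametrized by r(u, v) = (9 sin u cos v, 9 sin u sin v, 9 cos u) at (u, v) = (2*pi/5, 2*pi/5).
H = -1/9

With E = 81, F = 0, G = 81*sin(u)^2, L = -9*sin(u)/Abs(sin(u)), M = 0, N = -9*sin(u)^3/Abs(sin(u)), assemble
  H = (EN − 2FM + GL) / (2(EG − F²)) = -sin(u)/(9*Abs(sin(u))).
At (u, v) = (2*pi/5, 2*pi/5): H = -1/9.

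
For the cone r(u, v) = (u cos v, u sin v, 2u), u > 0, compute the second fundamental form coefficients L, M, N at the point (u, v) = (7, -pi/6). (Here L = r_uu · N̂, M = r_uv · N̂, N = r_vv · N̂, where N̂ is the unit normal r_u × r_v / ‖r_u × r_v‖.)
L = 0;  M = 0;  N = 14*sqrt(5)/5

Compute the unit normal N̂(u, v) = (-2*sqrt(5)*u*cos(v)/(5*Abs(u)), -2*sqrt(5)*u*sin(v)/(5*Abs(u)), sqrt(5)*u/(5*Abs(u))), and the second partials r_uu, r_uv, r_vv. Take dot products:
  L(u, v) = r_uu · N̂ = 0,
  M(u, v) = r_uv · N̂ = 0,
  N(u, v) = r_vv · N̂ = 2*sqrt(5)*u^2/(5*Abs(u)).
Evaluating at (u, v) = (7, -pi/6):
  L = 0, M = 0, N = 14*sqrt(5)/5.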